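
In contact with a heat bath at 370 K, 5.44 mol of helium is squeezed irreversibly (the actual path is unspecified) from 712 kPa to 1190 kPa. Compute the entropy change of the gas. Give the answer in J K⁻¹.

ΔS_gas = -23.2 J/K

Entropy is a state function, so ΔS_gas depends only on the end states.
For an isothermal ideal gas ΔS_gas = nR ln(P₁/P₂) = 5.44 × 8.314 × ln(712/1190) = -23.2 J/K.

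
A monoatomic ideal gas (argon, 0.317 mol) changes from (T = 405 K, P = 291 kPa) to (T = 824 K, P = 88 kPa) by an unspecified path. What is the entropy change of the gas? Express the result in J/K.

ΔS = 7.83 J/K

ΔS = nC_p ln(T₂/T₁) − nR ln(P₂/P₁), with C_p = 5R/2 = 20.79 J mol⁻¹ K⁻¹ for a monoatomic ideal gas.
ΔS = 0.317 × [20.79 × ln(824/405) − 8.314 × ln(88/291)] = 7.83 J/K.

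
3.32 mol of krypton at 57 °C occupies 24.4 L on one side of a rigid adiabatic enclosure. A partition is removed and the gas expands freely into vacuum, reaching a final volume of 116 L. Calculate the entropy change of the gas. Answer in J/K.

ΔS_gas = 43 J/K

For an ideal gas in free expansion Q = 0 and W = 0, so T is unchanged.
Entropy is a state function; using a reversible isothermal path, ΔS_gas = nR ln(V₂/V₁) = 3.32 × 8.314 × ln(116/24.4) = 43 J/K.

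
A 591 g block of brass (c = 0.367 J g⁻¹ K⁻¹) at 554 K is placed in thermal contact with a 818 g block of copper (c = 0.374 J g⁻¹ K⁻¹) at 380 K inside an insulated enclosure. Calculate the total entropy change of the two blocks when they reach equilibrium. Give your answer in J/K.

ΔS_total = 9.16 J/K

Energy balance: T_f = (m₁c₁T₁ + m₂c₂T₂)/(m₁c₁ + m₂c₂) = 452.18 K.
ΔS₁ = m₁c₁ ln(T_f/T₁) = 216.897 × ln(452.18/554) = -44.05 J/K.
ΔS₂ = m₂c₂ ln(T_f/T₂) = 305.932 × ln(452.18/380) = 53.21 J/K.
ΔS_total = -44.05 + 53.21 = 9.16 J/K.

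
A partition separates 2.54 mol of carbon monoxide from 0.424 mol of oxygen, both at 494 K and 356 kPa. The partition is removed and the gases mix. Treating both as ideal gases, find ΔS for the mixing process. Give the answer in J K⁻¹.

Mole fractions: x_A = 2.54/2.96 = 0.857, x_B = 0.143.
ΔS_mix = −R(n_A ln x_A + n_B ln x_B) = −8.314 × (2.54 ln 0.857 + 0.424 ln 0.143) = 10.1 J/K.

ΔS_mix = 10.1 J/K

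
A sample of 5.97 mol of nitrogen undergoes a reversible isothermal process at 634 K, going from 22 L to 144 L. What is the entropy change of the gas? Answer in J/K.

ΔS_gas = 93.3 J/K

For an isothermal ideal gas ΔS_gas = nR ln(V₂/V₁) = 5.97 × 8.314 × ln(144/22) = 93.3 J/K.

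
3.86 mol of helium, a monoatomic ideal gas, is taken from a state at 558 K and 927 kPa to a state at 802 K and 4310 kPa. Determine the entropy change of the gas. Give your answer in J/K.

ΔS = nC_p ln(T₂/T₁) − nR ln(P₂/P₁), with C_p = 5R/2 = 20.79 J mol⁻¹ K⁻¹ for a monoatomic ideal gas.
ΔS = 3.86 × [20.79 × ln(802/558) − 8.314 × ln(4310/927)] = -20.2 J/K.

ΔS = -20.2 J/K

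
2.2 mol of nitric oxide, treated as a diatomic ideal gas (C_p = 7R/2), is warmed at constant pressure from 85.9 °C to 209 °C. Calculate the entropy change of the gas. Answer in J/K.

In kelvin: T₁ = 359.05 K, T₂ = 482.15 K. At constant pressure, ΔS = nC_p ln(T₂/T₁) with C_p = 7R/2 = 29.1 J mol⁻¹ K⁻¹.
ΔS = 2.2 × 29.1 × ln(482.15/359.05) = 18.9 J/K.

ΔS = 18.9 J/K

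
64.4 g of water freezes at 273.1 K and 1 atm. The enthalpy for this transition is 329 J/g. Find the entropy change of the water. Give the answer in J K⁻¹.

Heat released by the substance: Q = −mL = −64.4 × 329 = −21187.6 J.
At constant T, ΔS = Q_rev/T = −21187.6 / 273.1 = -77.6 J/K.

ΔS = -77.6 J/K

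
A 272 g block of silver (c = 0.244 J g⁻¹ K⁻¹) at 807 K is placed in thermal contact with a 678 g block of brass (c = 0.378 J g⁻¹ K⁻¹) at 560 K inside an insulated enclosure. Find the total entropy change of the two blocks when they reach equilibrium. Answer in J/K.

Energy balance: T_f = (m₁c₁T₁ + m₂c₂T₂)/(m₁c₁ + m₂c₂) = 610.81 K.
ΔS₁ = m₁c₁ ln(T_f/T₁) = 66.368 × ln(610.81/807) = -18.49 J/K.
ΔS₂ = m₂c₂ ln(T_f/T₂) = 256.284 × ln(610.81/560) = 22.26 J/K.
ΔS_total = -18.49 + 22.26 = 3.77 J/K.

ΔS_total = 3.77 J/K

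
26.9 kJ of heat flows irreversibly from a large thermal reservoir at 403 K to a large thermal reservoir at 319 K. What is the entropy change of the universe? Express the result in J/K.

ΔS_hot = −Q/T_H = −26900/403 = -66.75 J/K and ΔS_cold = +Q/T_C = 26900/319 = 84.33 J/K.
ΔS_total = -66.75 + 84.33 = 17.6 J/K, positive as the second law requires.

ΔS_total = 17.6 J/K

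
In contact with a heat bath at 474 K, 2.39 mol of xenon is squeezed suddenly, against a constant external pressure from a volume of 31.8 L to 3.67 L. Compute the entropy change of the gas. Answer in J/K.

Entropy is a state function, so ΔS_gas depends only on the end states.
For an isothermal ideal gas ΔS_gas = nR ln(V₂/V₁) = 2.39 × 8.314 × ln(3.67/31.8) = -42.9 J/K.

ΔS_gas = -42.9 J/K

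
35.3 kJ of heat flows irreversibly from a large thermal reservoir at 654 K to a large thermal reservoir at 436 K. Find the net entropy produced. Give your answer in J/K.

ΔS_total = 27 J/K

ΔS_hot = −Q/T_H = −35300/654 = -53.98 J/K and ΔS_cold = +Q/T_C = 35300/436 = 80.96 J/K.
ΔS_total = -53.98 + 80.96 = 27 J/K, positive as the second law requires.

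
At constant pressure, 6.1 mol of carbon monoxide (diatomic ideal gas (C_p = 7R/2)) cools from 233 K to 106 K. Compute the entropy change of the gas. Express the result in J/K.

ΔS = -140 J/K

At constant pressure, ΔS = nC_p ln(T₂/T₁) with C_p = 7R/2 = 29.1 J mol⁻¹ K⁻¹.
ΔS = 6.1 × 29.1 × ln(106/233) = -140 J/K.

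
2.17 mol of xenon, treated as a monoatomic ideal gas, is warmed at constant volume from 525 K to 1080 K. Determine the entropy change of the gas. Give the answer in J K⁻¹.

At constant volume, ΔS = nC_V ln(T₂/T₁) with C_V = 3R/2 = 12.47 J mol⁻¹ K⁻¹.
ΔS = 2.17 × 12.47 × ln(1080/525) = 19.5 J/K.

ΔS = 19.5 J/K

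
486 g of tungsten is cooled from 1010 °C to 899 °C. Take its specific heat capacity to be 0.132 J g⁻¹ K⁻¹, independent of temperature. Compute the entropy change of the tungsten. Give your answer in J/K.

ΔS = -5.8 J/K

In kelvin: T₁ = 1283.15 K, T₂ = 1172.15 K. ΔS = ∫dQ_rev/T = m c ln(T₂/T₁) = 486 × 0.132 × ln(1172.15/1283.15) = -5.8 J/K.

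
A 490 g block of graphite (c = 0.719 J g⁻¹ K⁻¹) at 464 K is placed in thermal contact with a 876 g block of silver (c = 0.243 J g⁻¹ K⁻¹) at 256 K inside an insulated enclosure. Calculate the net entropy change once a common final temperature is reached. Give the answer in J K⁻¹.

ΔS_total = 22.1 J/K

Energy balance: T_f = (m₁c₁T₁ + m₂c₂T₂)/(m₁c₁ + m₂c₂) = 385.66 K.
ΔS₁ = m₁c₁ ln(T_f/T₁) = 352.31 × ln(385.66/464) = -65.15 J/K.
ΔS₂ = m₂c₂ ln(T_f/T₂) = 212.868 × ln(385.66/256) = 87.23 J/K.
ΔS_total = -65.15 + 87.23 = 22.1 J/K.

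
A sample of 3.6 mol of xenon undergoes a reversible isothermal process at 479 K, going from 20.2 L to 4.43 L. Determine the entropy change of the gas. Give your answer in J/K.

For an isothermal ideal gas ΔS_gas = nR ln(V₂/V₁) = 3.6 × 8.314 × ln(4.43/20.2) = -45.4 J/K.

ΔS_gas = -45.4 J/K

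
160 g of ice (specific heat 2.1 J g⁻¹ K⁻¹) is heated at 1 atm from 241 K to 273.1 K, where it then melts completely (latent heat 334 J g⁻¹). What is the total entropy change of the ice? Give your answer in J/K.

Warming step: ΔS₁ = m c ln(T_tr/T_i) = 160 × 2.1 × ln(273.1/241) = 42.01 J/K.
Phase change: ΔS₂ = +mL/T_tr = 160 × 334 / 273.1 = 195.7 J/K.
ΔS_total = (42.01) + (195.7) = 238 J/K.

ΔS = 238 J/K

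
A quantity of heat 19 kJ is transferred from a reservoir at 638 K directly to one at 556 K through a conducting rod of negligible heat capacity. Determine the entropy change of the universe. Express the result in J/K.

ΔS_hot = −Q/T_H = −19000/638 = -29.78 J/K and ΔS_cold = +Q/T_C = 19000/556 = 34.17 J/K.
ΔS_total = -29.78 + 34.17 = 4.39 J/K, positive as the second law requires.

ΔS_total = 4.39 J/K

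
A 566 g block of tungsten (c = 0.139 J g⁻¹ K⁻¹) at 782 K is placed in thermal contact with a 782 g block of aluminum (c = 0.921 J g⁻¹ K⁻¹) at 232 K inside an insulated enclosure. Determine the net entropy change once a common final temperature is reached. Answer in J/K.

ΔS_total = 72 J/K

Energy balance: T_f = (m₁c₁T₁ + m₂c₂T₂)/(m₁c₁ + m₂c₂) = 286.16 K.
ΔS₁ = m₁c₁ ln(T_f/T₁) = 78.674 × ln(286.16/782) = -79.09 J/K.
ΔS₂ = m₂c₂ ln(T_f/T₂) = 720.222 × ln(286.16/232) = 151.1 J/K.
ΔS_total = -79.09 + 151.1 = 72 J/K.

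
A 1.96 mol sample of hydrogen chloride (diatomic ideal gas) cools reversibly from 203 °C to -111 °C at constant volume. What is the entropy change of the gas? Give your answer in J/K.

In kelvin: T₁ = 476.15 K, T₂ = 162.15 K. At constant volume, ΔS = nC_V ln(T₂/T₁) with C_V = 5R/2 = 20.79 J mol⁻¹ K⁻¹.
ΔS = 1.96 × 20.79 × ln(162.15/476.15) = -43.9 J/K.

ΔS = -43.9 J/K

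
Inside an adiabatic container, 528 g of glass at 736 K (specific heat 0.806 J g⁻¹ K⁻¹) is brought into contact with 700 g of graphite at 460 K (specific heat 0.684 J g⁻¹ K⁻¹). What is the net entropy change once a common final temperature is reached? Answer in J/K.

Energy balance: T_f = (m₁c₁T₁ + m₂c₂T₂)/(m₁c₁ + m₂c₂) = 589.88 K.
ΔS₁ = m₁c₁ ln(T_f/T₁) = 425.568 × ln(589.88/736) = -94.18 J/K.
ΔS₂ = m₂c₂ ln(T_f/T₂) = 478.8 × ln(589.88/460) = 119.1 J/K.
ΔS_total = -94.18 + 119.1 = 24.9 J/K.

ΔS_total = 24.9 J/K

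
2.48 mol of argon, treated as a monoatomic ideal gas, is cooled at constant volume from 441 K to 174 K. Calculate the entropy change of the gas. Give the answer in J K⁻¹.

ΔS = -28.8 J/K

At constant volume, ΔS = nC_V ln(T₂/T₁) with C_V = 3R/2 = 12.47 J mol⁻¹ K⁻¹.
ΔS = 2.48 × 12.47 × ln(174/441) = -28.8 J/K.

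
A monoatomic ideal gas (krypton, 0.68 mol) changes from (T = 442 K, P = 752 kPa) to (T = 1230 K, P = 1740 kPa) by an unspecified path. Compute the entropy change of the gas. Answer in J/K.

ΔS = 9.72 J/K

ΔS = nC_p ln(T₂/T₁) − nR ln(P₂/P₁), with C_p = 5R/2 = 20.79 J mol⁻¹ K⁻¹ for a monoatomic ideal gas.
ΔS = 0.68 × [20.79 × ln(1230/442) − 8.314 × ln(1740/752)] = 9.72 J/K.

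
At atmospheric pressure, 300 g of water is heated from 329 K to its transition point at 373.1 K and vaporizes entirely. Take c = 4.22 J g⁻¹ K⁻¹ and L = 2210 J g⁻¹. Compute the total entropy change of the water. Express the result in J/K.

ΔS = 1940 J/K

Warming step: ΔS₁ = m c ln(T_tr/T_i) = 300 × 4.22 × ln(373.1/329) = 159.2 J/K.
Phase change: ΔS₂ = +mL/T_tr = 300 × 2210 / 373.1 = 1777 J/K.
ΔS_total = (159.2) + (1777) = 1940 J/K.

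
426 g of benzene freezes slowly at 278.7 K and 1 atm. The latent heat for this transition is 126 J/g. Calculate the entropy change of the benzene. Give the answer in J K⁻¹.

Heat released by the substance: Q = −mL = −426 × 126 = −53676 J.
At constant T, ΔS = Q_rev/T = −53676 / 278.7 = -193 J/K.

ΔS = -193 J/K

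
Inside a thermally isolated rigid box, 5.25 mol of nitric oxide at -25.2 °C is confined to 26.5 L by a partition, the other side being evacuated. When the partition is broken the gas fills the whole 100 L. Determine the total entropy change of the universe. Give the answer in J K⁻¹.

No heat is exchanged and no work is done, so the ideal-gas temperature stays constant.
Entropy is a state function; using a reversible isothermal path, ΔS_gas = nR ln(V₂/V₁) = 5.25 × 8.314 × ln(100/26.5) = 58 J/K.
The insulated surroundings exchange no heat, so ΔS_surr = 0 and ΔS_universe = ΔS_gas.

ΔS_universe = 58 J/K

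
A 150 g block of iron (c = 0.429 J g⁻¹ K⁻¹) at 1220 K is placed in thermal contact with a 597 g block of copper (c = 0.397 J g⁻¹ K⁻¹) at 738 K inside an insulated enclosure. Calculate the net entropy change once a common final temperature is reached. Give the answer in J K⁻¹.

ΔS_total = 7 J/K

Energy balance: T_f = (m₁c₁T₁ + m₂c₂T₂)/(m₁c₁ + m₂c₂) = 840.92 K.
ΔS₁ = m₁c₁ ln(T_f/T₁) = 64.35 × ln(840.92/1220) = -23.945 J/K.
ΔS₂ = m₂c₂ ln(T_f/T₂) = 237.009 × ln(840.92/738) = 30.943 J/K.
ΔS_total = -23.945 + 30.943 = 7 J/K.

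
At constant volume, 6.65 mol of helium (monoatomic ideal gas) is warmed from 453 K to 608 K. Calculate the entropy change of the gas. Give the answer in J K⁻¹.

At constant volume, ΔS = nC_V ln(T₂/T₁) with C_V = 3R/2 = 12.47 J mol⁻¹ K⁻¹.
ΔS = 6.65 × 12.47 × ln(608/453) = 24.4 J/K.

ΔS = 24.4 J/K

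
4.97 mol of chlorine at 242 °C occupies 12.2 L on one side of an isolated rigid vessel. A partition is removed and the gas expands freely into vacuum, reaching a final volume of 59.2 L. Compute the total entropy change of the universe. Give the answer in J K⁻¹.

ΔS_universe = 65.3 J/K

For an ideal gas in free expansion Q = 0 and W = 0, so T is unchanged.
Entropy is a state function; using a reversible isothermal path, ΔS_gas = nR ln(V₂/V₁) = 4.97 × 8.314 × ln(59.2/12.2) = 65.3 J/K.
The insulated surroundings exchange no heat, so ΔS_surr = 0 and ΔS_universe = ΔS_gas.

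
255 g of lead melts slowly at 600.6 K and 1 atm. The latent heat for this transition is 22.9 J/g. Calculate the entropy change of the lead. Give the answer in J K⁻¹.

Heat absorbed by the substance: Q = mL = 255 × 22.9 = 5839.5 J.
At constant T, ΔS = Q_rev/T = 5839.5 / 600.6 = 9.72 J/K.

ΔS = 9.72 J/K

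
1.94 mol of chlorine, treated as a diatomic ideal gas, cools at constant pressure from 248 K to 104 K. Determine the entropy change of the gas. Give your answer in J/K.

At constant pressure, ΔS = nC_p ln(T₂/T₁) with C_p = 7R/2 = 29.1 J mol⁻¹ K⁻¹.
ΔS = 1.94 × 29.1 × ln(104/248) = -49.1 J/K.

ΔS = -49.1 J/K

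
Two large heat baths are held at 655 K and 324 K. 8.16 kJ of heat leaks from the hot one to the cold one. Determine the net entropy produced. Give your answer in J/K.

ΔS_hot = −Q/T_H = −8160/655 = -12.46 J/K and ΔS_cold = +Q/T_C = 8160/324 = 25.19 J/K.
ΔS_total = -12.46 + 25.19 = 12.7 J/K, positive as the second law requires.

ΔS_total = 12.7 J/K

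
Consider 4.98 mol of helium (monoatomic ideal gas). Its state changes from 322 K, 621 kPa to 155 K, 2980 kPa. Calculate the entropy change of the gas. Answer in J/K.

ΔS = nC_p ln(T₂/T₁) − nR ln(P₂/P₁), with C_p = 5R/2 = 20.79 J mol⁻¹ K⁻¹ for a monoatomic ideal gas.
ΔS = 4.98 × [20.79 × ln(155/322) − 8.314 × ln(2980/621)] = -141 J/K.

ΔS = -141 J/K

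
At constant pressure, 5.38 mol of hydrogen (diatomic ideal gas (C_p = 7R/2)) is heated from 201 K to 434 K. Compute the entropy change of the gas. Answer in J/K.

At constant pressure, ΔS = nC_p ln(T₂/T₁) with C_p = 7R/2 = 29.1 J mol⁻¹ K⁻¹.
ΔS = 5.38 × 29.1 × ln(434/201) = 121 J/K.

ΔS = 121 J/K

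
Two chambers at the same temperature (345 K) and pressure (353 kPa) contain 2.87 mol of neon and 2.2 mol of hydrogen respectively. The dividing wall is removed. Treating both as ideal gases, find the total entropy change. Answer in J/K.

Mole fractions: x_A = 2.87/5.07 = 0.566, x_B = 0.434.
ΔS_mix = −R(n_A ln x_A + n_B ln x_B) = −8.314 × (2.87 ln 0.566 + 2.2 ln 0.434) = 28.8 J/K.

ΔS_mix = 28.8 J/K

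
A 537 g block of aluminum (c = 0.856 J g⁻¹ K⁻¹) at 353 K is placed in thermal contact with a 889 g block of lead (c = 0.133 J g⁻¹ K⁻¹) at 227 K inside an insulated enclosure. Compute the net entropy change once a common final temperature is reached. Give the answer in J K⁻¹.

ΔS_total = 8.38 J/K

Energy balance: T_f = (m₁c₁T₁ + m₂c₂T₂)/(m₁c₁ + m₂c₂) = 327.22 K.
ΔS₁ = m₁c₁ ln(T_f/T₁) = 459.672 × ln(327.22/353) = -34.86 J/K.
ΔS₂ = m₂c₂ ln(T_f/T₂) = 118.237 × ln(327.22/227) = 43.24 J/K.
ΔS_total = -34.86 + 43.24 = 8.38 J/K.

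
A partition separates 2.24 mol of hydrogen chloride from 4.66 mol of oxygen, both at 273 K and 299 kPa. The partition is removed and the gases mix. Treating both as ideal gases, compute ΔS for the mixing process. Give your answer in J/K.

ΔS_mix = 36.2 J/K

Mole fractions: x_A = 2.24/6.9 = 0.325, x_B = 0.675.
ΔS_mix = −R(n_A ln x_A + n_B ln x_B) = −8.314 × (2.24 ln 0.325 + 4.66 ln 0.675) = 36.2 J/K.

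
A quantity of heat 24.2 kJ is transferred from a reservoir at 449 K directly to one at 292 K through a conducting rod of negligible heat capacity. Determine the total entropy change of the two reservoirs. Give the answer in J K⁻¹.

ΔS_hot = −Q/T_H = −24200/449 = -53.9 J/K and ΔS_cold = +Q/T_C = 24200/292 = 82.88 J/K.
ΔS_total = -53.9 + 82.88 = 29 J/K, positive as the second law requires.

ΔS_total = 29 J/K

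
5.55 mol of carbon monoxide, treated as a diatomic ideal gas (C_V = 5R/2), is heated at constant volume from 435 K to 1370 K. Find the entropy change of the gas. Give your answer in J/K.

At constant volume, ΔS = nC_V ln(T₂/T₁) with C_V = 5R/2 = 20.79 J mol⁻¹ K⁻¹.
ΔS = 5.55 × 20.79 × ln(1370/435) = 132 J/K.

ΔS = 132 J/K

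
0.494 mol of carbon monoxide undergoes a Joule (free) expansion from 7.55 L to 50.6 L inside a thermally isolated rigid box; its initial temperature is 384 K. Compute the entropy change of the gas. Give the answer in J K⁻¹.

ΔS_gas = 7.81 J/K

For an ideal gas in free expansion Q = 0 and W = 0, so T is unchanged.
Entropy is a state function; using a reversible isothermal path, ΔS_gas = nR ln(V₂/V₁) = 0.494 × 8.314 × ln(50.6/7.55) = 7.81 J/K.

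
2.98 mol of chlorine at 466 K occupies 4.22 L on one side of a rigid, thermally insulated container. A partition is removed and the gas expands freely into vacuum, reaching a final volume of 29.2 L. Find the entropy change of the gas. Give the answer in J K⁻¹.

For an ideal gas in free expansion Q = 0 and W = 0, so T is unchanged.
Entropy is a state function; using a reversible isothermal path, ΔS_gas = nR ln(V₂/V₁) = 2.98 × 8.314 × ln(29.2/4.22) = 47.9 J/K.

ΔS_gas = 47.9 J/K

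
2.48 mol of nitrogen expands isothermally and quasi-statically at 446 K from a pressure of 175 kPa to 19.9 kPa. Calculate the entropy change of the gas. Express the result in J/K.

ΔS_gas = 44.8 J/K

For an isothermal ideal gas ΔS_gas = nR ln(P₁/P₂) = 2.48 × 8.314 × ln(175/19.9) = 44.8 J/K.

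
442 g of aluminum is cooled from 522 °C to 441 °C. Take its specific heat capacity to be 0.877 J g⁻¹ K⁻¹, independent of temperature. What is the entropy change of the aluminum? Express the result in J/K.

In kelvin: T₁ = 795.15 K, T₂ = 714.15 K. ΔS = ∫dQ_rev/T = m c ln(T₂/T₁) = 442 × 0.877 × ln(714.15/795.15) = -41.6 J/K.

ΔS = -41.6 J/K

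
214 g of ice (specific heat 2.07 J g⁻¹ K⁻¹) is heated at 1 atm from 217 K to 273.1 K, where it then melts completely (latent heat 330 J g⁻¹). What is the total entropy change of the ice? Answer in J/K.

Warming step: ΔS₁ = m c ln(T_tr/T_i) = 214 × 2.07 × ln(273.1/217) = 101.9 J/K.
Phase change: ΔS₂ = +mL/T_tr = 214 × 330 / 273.1 = 258.6 J/K.
ΔS_total = (101.9) + (258.6) = 360 J/K.

ΔS = 360 J/K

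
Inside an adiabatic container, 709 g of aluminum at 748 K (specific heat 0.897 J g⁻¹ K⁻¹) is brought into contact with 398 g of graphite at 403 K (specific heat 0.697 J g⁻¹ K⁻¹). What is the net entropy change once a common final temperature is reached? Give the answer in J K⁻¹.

Energy balance: T_f = (m₁c₁T₁ + m₂c₂T₂)/(m₁c₁ + m₂c₂) = 643.22 K.
ΔS₁ = m₁c₁ ln(T_f/T₁) = 635.973 × ln(643.22/748) = -95.98 J/K.
ΔS₂ = m₂c₂ ln(T_f/T₂) = 277.406 × ln(643.22/403) = 129.7 J/K.
ΔS_total = -95.98 + 129.7 = 33.7 J/K.

ΔS_total = 33.7 J/K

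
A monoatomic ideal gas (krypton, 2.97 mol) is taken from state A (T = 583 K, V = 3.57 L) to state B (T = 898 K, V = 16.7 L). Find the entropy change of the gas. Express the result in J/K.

ΔS = 54.1 J/K

Entropy is a state function: ΔS = nC_V ln(T₂/T₁) + nR ln(V₂/V₁), with C_V = 3R/2 = 12.47 J mol⁻¹ K⁻¹ for a monoatomic ideal gas.
ΔS = 2.97 × [12.47 × ln(898/583) + 8.314 × ln(16.7/3.57)] = 54.1 J/K.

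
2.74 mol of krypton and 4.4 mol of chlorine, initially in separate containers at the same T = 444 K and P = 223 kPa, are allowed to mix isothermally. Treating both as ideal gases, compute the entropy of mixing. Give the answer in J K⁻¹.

Mole fractions: x_A = 2.74/7.14 = 0.384, x_B = 0.616.
ΔS_mix = −R(n_A ln x_A + n_B ln x_B) = −8.314 × (2.74 ln 0.384 + 4.4 ln 0.616) = 39.5 J/K.

ΔS_mix = 39.5 J/K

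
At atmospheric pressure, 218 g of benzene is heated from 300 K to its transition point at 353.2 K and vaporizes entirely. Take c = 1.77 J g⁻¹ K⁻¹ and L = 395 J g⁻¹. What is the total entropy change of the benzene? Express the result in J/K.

Warming step: ΔS₁ = m c ln(T_tr/T_i) = 218 × 1.77 × ln(353.2/300) = 62.99 J/K.
Phase change: ΔS₂ = +mL/T_tr = 218 × 395 / 353.2 = 243.8 J/K.
ΔS_total = (62.99) + (243.8) = 307 J/K.

ΔS = 307 J/K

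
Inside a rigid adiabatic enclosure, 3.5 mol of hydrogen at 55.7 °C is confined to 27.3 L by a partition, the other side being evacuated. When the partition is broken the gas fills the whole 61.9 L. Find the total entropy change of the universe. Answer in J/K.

ΔS_universe = 23.8 J/K

For an ideal gas in free expansion Q = 0 and W = 0, so T is unchanged.
Entropy is a state function; using a reversible isothermal path, ΔS_gas = nR ln(V₂/V₁) = 3.5 × 8.314 × ln(61.9/27.3) = 23.8 J/K.
The insulated surroundings exchange no heat, so ΔS_surr = 0 and ΔS_universe = ΔS_gas.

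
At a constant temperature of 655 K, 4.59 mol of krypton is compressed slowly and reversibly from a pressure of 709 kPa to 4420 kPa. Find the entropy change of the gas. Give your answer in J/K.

For an isothermal ideal gas ΔS_gas = nR ln(P₁/P₂) = 4.59 × 8.314 × ln(709/4420) = -69.8 J/K.

ΔS_gas = -69.8 J/K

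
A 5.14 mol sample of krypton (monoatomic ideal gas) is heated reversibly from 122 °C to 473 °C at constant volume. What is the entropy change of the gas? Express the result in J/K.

ΔS = 40.7 J/K

In kelvin: T₁ = 395.15 K, T₂ = 746.15 K. At constant volume, ΔS = nC_V ln(T₂/T₁) with C_V = 3R/2 = 12.47 J mol⁻¹ K⁻¹.
ΔS = 5.14 × 12.47 × ln(746.15/395.15) = 40.7 J/K.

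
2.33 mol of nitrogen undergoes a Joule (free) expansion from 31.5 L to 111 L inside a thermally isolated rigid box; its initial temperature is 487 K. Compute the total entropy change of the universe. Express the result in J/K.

ΔS_universe = 24.4 J/K

No heat is exchanged and no work is done, so the ideal-gas temperature stays constant.
Entropy is a state function; using a reversible isothermal path, ΔS_gas = nR ln(V₂/V₁) = 2.33 × 8.314 × ln(111/31.5) = 24.4 J/K.
The insulated surroundings exchange no heat, so ΔS_surr = 0 and ΔS_universe = ΔS_gas.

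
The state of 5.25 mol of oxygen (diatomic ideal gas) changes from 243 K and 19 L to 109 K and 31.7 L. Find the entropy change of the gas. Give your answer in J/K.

Entropy is a state function: ΔS = nC_V ln(T₂/T₁) + nR ln(V₂/V₁), with C_V = 5R/2 = 20.79 J mol⁻¹ K⁻¹ for a diatomic ideal gas.
ΔS = 5.25 × [20.79 × ln(109/243) + 8.314 × ln(31.7/19)] = -65.1 J/K.

ΔS = -65.1 J/K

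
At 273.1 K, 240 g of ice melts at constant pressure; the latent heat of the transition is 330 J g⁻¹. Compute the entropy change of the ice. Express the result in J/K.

ΔS = 290 J/K

Heat absorbed by the substance: Q = mL = 240 × 330 = 79200 J.
At constant T, ΔS = Q_rev/T = 79200 / 273.1 = 290 J/K.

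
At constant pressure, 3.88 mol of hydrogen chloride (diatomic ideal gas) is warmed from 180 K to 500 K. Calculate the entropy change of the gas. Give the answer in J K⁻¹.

ΔS = 115 J/K

At constant pressure, ΔS = nC_p ln(T₂/T₁) with C_p = 7R/2 = 29.1 J mol⁻¹ K⁻¹.
ΔS = 3.88 × 29.1 × ln(500/180) = 115 J/K.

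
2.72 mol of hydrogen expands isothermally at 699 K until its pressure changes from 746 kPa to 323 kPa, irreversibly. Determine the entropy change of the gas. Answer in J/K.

Entropy is a state function, so ΔS_gas depends only on the end states.
For an isothermal ideal gas ΔS_gas = nR ln(P₁/P₂) = 2.72 × 8.314 × ln(746/323) = 18.9 J/K.

ΔS_gas = 18.9 J/K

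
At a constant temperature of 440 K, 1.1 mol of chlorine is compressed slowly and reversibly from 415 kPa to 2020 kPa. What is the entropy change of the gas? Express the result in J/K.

ΔS_gas = -14.5 J/K

For an isothermal ideal gas ΔS_gas = nR ln(P₁/P₂) = 1.1 × 8.314 × ln(415/2020) = -14.5 J/K.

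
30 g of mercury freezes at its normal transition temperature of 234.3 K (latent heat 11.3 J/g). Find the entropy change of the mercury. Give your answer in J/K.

Heat released by the substance: Q = −mL = −30 × 11.3 = −339 J.
At constant T, ΔS = Q_rev/T = −339 / 234.3 = -1.45 J/K.

ΔS = -1.45 J/K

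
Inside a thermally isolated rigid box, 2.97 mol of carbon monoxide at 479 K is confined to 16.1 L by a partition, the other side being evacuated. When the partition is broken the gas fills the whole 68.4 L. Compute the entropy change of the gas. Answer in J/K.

ΔS_gas = 35.7 J/K

No heat is exchanged and no work is done, so the ideal-gas temperature stays constant.
Entropy is a state function; using a reversible isothermal path, ΔS_gas = nR ln(V₂/V₁) = 2.97 × 8.314 × ln(68.4/16.1) = 35.7 J/K.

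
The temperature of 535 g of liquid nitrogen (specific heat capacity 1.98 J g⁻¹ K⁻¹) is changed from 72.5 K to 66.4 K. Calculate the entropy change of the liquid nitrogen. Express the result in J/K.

ΔS = -93.1 J/K

ΔS = ∫dQ_rev/T = m c ln(T₂/T₁) = 535 × 1.98 × ln(66.4/72.5) = -93.1 J/K.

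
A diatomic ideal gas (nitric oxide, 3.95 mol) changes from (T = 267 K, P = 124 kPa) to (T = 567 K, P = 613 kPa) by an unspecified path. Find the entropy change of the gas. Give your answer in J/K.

ΔS = nC_p ln(T₂/T₁) − nR ln(P₂/P₁), with C_p = 7R/2 = 29.1 J mol⁻¹ K⁻¹ for a diatomic ideal gas.
ΔS = 3.95 × [29.1 × ln(567/267) − 8.314 × ln(613/124)] = 34.1 J/K.

ΔS = 34.1 J/K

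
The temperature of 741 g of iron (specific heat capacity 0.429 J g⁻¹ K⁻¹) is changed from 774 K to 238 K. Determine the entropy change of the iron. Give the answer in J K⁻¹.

ΔS = ∫dQ_rev/T = m c ln(T₂/T₁) = 741 × 0.429 × ln(238/774) = -375 J/K.

ΔS = -375 J/K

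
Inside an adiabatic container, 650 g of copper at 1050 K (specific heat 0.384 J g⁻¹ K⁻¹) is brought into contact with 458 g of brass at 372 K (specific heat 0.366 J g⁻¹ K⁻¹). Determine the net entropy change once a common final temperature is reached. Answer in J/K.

ΔS_total = 48.6 J/K

Energy balance: T_f = (m₁c₁T₁ + m₂c₂T₂)/(m₁c₁ + m₂c₂) = 777.6 K.
ΔS₁ = m₁c₁ ln(T_f/T₁) = 249.6 × ln(777.6/1050) = -74.96 J/K.
ΔS₂ = m₂c₂ ln(T_f/T₂) = 167.628 × ln(777.6/372) = 123.6 J/K.
ΔS_total = -74.96 + 123.6 = 48.6 J/K.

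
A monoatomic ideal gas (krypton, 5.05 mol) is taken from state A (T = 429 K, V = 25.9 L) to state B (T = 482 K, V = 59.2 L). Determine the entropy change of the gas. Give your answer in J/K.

Entropy is a state function: ΔS = nC_V ln(T₂/T₁) + nR ln(V₂/V₁), with C_V = 3R/2 = 12.47 J mol⁻¹ K⁻¹ for a monoatomic ideal gas.
ΔS = 5.05 × [12.47 × ln(482/429) + 8.314 × ln(59.2/25.9)] = 42 J/K.

ΔS = 42 J/K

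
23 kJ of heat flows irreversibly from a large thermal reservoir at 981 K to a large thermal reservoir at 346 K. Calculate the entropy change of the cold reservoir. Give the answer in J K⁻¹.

ΔS_cold = 66.5 J/K

The cold reservoir gains heat Q, so ΔS_cold = +Q/T_C = 23000/346 = 66.5 J/K.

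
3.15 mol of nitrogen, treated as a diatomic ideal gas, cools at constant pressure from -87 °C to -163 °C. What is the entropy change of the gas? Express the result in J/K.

ΔS = -48.1 J/K

In kelvin: T₁ = 186.15 K, T₂ = 110.15 K. At constant pressure, ΔS = nC_p ln(T₂/T₁) with C_p = 7R/2 = 29.1 J mol⁻¹ K⁻¹.
ΔS = 3.15 × 29.1 × ln(110.15/186.15) = -48.1 J/K.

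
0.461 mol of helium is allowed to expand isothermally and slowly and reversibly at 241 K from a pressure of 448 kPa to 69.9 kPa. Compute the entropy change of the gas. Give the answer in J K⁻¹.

ΔS_gas = 7.12 J/K

For an isothermal ideal gas ΔS_gas = nR ln(P₁/P₂) = 0.461 × 8.314 × ln(448/69.9) = 7.12 J/K.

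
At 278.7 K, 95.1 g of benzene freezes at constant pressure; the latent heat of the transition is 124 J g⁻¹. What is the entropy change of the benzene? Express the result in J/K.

ΔS = -42.3 J/K

Heat released by the substance: Q = −mL = −95.1 × 124 = −11792.4 J.
At constant T, ΔS = Q_rev/T = −11792.4 / 278.7 = -42.3 J/K.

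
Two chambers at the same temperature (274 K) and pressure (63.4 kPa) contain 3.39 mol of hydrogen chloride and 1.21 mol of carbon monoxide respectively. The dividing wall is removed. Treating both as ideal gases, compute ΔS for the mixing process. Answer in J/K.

Mole fractions: x_A = 3.39/4.6 = 0.737, x_B = 0.263.
ΔS_mix = −R(n_A ln x_A + n_B ln x_B) = −8.314 × (3.39 ln 0.737 + 1.21 ln 0.263) = 22 J/K.

ΔS_mix = 22 J/K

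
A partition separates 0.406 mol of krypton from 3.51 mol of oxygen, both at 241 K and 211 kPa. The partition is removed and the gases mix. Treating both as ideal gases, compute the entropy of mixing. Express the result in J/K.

ΔS_mix = 10.8 J/K

Mole fractions: x_A = 0.406/3.92 = 0.104, x_B = 0.896.
ΔS_mix = −R(n_A ln x_A + n_B ln x_B) = −8.314 × (0.406 ln 0.104 + 3.51 ln 0.896) = 10.8 J/K.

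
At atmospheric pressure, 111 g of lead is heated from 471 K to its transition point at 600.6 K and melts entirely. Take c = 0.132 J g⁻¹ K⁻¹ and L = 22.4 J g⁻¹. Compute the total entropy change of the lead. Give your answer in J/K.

Warming step: ΔS₁ = m c ln(T_tr/T_i) = 111 × 0.132 × ln(600.6/471) = 3.561 J/K.
Phase change: ΔS₂ = +mL/T_tr = 111 × 22.4 / 600.6 = 4.14 J/K.
ΔS_total = (3.561) + (4.14) = 7.7 J/K.

ΔS = 7.7 J/K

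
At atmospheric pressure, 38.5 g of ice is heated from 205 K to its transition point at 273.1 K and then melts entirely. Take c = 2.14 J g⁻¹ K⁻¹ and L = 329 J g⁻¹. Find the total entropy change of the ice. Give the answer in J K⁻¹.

ΔS = 70 J/K

Warming step: ΔS₁ = m c ln(T_tr/T_i) = 38.5 × 2.14 × ln(273.1/205) = 23.63 J/K.
Phase change: ΔS₂ = +mL/T_tr = 38.5 × 329 / 273.1 = 46.38 J/K.
ΔS_total = (23.63) + (46.38) = 70 J/K.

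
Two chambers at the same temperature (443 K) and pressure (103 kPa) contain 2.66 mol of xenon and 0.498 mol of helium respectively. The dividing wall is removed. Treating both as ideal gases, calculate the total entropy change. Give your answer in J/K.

Mole fractions: x_A = 2.66/3.16 = 0.842, x_B = 0.158.
ΔS_mix = −R(n_A ln x_A + n_B ln x_B) = −8.314 × (2.66 ln 0.842 + 0.498 ln 0.158) = 11.4 J/K.

ΔS_mix = 11.4 J/K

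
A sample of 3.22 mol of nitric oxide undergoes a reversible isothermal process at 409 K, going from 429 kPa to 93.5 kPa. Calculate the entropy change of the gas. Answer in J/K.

For an isothermal ideal gas ΔS_gas = nR ln(P₁/P₂) = 3.22 × 8.314 × ln(429/93.5) = 40.8 J/K.

ΔS_gas = 40.8 J/K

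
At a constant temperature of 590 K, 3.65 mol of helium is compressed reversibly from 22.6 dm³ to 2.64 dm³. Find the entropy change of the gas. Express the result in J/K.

For an isothermal ideal gas ΔS_gas = nR ln(V₂/V₁) = 3.65 × 8.314 × ln(2.64/22.6) = -65.2 J/K.

ΔS_gas = -65.2 J/K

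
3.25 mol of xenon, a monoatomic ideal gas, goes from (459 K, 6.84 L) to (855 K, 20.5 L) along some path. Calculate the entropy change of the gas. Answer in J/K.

Entropy is a state function: ΔS = nC_V ln(T₂/T₁) + nR ln(V₂/V₁), with C_V = 3R/2 = 12.47 J mol⁻¹ K⁻¹ for a monoatomic ideal gas.
ΔS = 3.25 × [12.47 × ln(855/459) + 8.314 × ln(20.5/6.84)] = 54.9 J/K.

ΔS = 54.9 J/K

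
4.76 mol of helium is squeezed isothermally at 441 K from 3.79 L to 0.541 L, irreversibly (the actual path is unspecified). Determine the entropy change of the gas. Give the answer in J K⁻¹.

ΔS_gas = -77 J/K

Entropy is a state function, so ΔS_gas depends only on the end states.
For an isothermal ideal gas ΔS_gas = nR ln(V₂/V₁) = 4.76 × 8.314 × ln(0.541/3.79) = -77 J/K.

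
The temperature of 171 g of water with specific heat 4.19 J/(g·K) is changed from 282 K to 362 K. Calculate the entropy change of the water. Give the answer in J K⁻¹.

ΔS = ∫dQ_rev/T = m c ln(T₂/T₁) = 171 × 4.19 × ln(362/282) = 179 J/K.

ΔS = 179 J/K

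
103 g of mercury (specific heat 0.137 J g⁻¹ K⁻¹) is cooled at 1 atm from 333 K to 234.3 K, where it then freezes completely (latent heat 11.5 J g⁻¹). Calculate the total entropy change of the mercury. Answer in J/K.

Cooling step: ΔS₁ = m c ln(T_tr/T_i) = 103 × 0.137 × ln(234.3/333) = -4.961 J/K.
Phase change: ΔS₂ = −mL/T_tr = −103 × 11.5 / 234.3 = -5.055 J/K.
ΔS_total = (-4.961) + (-5.055) = -10 J/K.

ΔS = -10 J/K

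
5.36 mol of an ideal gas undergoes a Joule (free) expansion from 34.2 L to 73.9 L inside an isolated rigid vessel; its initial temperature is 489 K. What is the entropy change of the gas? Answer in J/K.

For an ideal gas in free expansion Q = 0 and W = 0, so T is unchanged.
Entropy is a state function; using a reversible isothermal path, ΔS_gas = nR ln(V₂/V₁) = 5.36 × 8.314 × ln(73.9/34.2) = 34.3 J/K.

ΔS_gas = 34.3 J/K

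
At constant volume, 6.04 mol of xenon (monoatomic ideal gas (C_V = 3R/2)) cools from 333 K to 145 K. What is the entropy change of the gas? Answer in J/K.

ΔS = -62.6 J/K

At constant volume, ΔS = nC_V ln(T₂/T₁) with C_V = 3R/2 = 12.47 J mol⁻¹ K⁻¹.
ΔS = 6.04 × 12.47 × ln(145/333) = -62.6 J/K.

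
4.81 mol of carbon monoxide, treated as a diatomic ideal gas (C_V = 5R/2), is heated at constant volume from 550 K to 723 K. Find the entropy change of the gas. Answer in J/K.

At constant volume, ΔS = nC_V ln(T₂/T₁) with C_V = 5R/2 = 20.79 J mol⁻¹ K⁻¹.
ΔS = 4.81 × 20.79 × ln(723/550) = 27.3 J/K.

ΔS = 27.3 J/K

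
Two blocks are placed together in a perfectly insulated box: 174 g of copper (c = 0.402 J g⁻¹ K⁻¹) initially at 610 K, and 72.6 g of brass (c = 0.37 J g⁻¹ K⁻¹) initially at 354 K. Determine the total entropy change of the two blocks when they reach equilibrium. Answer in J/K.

Energy balance: T_f = (m₁c₁T₁ + m₂c₂T₂)/(m₁c₁ + m₂c₂) = 538.97 K.
ΔS₁ = m₁c₁ ln(T_f/T₁) = 69.948 × ln(538.97/610) = -8.66 J/K.
ΔS₂ = m₂c₂ ln(T_f/T₂) = 26.862 × ln(538.97/354) = 11.29 J/K.
ΔS_total = -8.66 + 11.29 = 2.63 J/K.

ΔS_total = 2.63 J/K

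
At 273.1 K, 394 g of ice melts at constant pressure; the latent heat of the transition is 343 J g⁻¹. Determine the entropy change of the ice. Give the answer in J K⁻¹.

Heat absorbed by the substance: Q = mL = 394 × 343 = 135142 J.
At constant T, ΔS = Q_rev/T = 135142 / 273.1 = 495 J/K.

ΔS = 495 J/K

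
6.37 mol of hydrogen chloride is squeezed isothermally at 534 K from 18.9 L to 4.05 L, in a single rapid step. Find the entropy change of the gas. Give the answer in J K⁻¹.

ΔS_gas = -81.6 J/K

Entropy is a state function, so ΔS_gas depends only on the end states.
For an isothermal ideal gas ΔS_gas = nR ln(V₂/V₁) = 6.37 × 8.314 × ln(4.05/18.9) = -81.6 J/K.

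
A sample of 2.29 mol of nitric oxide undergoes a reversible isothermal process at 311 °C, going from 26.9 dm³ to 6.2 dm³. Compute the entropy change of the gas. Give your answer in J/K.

ΔS_gas = -27.9 J/K

For an isothermal ideal gas ΔS_gas = nR ln(V₂/V₁) = 2.29 × 8.314 × ln(6.2/26.9) = -27.9 J/K.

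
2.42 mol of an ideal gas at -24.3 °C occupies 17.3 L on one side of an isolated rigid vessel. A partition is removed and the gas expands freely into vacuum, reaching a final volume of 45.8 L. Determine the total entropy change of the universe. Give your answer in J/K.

ΔS_universe = 19.6 J/K

For an ideal gas in free expansion Q = 0 and W = 0, so T is unchanged.
Entropy is a state function; using a reversible isothermal path, ΔS_gas = nR ln(V₂/V₁) = 2.42 × 8.314 × ln(45.8/17.3) = 19.6 J/K.
The insulated surroundings exchange no heat, so ΔS_surr = 0 and ΔS_universe = ΔS_gas.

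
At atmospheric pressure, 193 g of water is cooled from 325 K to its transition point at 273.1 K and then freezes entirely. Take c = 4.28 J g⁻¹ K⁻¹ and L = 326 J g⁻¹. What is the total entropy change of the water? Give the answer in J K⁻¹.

Cooling step: ΔS₁ = m c ln(T_tr/T_i) = 193 × 4.28 × ln(273.1/325) = -143.7 J/K.
Phase change: ΔS₂ = −mL/T_tr = −193 × 326 / 273.1 = -230.4 J/K.
ΔS_total = (-143.7) + (-230.4) = -374 J/K.

ΔS = -374 J/K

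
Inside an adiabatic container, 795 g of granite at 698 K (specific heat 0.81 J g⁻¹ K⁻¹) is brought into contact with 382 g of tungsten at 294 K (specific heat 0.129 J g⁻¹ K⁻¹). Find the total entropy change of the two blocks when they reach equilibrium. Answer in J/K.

Energy balance: T_f = (m₁c₁T₁ + m₂c₂T₂)/(m₁c₁ + m₂c₂) = 669.28 K.
ΔS₁ = m₁c₁ ln(T_f/T₁) = 643.95 × ln(669.28/698) = -27.05 J/K.
ΔS₂ = m₂c₂ ln(T_f/T₂) = 49.278 × ln(669.28/294) = 40.54 J/K.
ΔS_total = -27.05 + 40.54 = 13.5 J/K.

ΔS_total = 13.5 J/K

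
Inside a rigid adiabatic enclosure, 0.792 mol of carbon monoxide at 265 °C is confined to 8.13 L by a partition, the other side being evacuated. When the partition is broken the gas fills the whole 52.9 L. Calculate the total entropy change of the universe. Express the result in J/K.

For an ideal gas in free expansion Q = 0 and W = 0, so T is unchanged.
Entropy is a state function; using a reversible isothermal path, ΔS_gas = nR ln(V₂/V₁) = 0.792 × 8.314 × ln(52.9/8.13) = 12.3 J/K.
The insulated surroundings exchange no heat, so ΔS_surr = 0 and ΔS_universe = ΔS_gas.

ΔS_universe = 12.3 J/K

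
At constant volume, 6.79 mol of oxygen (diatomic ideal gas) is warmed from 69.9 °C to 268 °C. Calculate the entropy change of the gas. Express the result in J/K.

ΔS = 64.3 J/K

In kelvin: T₁ = 343.05 K, T₂ = 541.15 K. At constant volume, ΔS = nC_V ln(T₂/T₁) with C_V = 5R/2 = 20.79 J mol⁻¹ K⁻¹.
ΔS = 6.79 × 20.79 × ln(541.15/343.05) = 64.3 J/K.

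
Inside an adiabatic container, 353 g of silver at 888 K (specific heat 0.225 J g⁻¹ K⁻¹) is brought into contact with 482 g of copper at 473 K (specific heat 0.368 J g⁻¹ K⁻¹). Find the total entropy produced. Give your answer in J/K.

Energy balance: T_f = (m₁c₁T₁ + m₂c₂T₂)/(m₁c₁ + m₂c₂) = 601.35 K.
ΔS₁ = m₁c₁ ln(T_f/T₁) = 79.425 × ln(601.35/888) = -30.96 J/K.
ΔS₂ = m₂c₂ ln(T_f/T₂) = 177.376 × ln(601.35/473) = 42.59 J/K.
ΔS_total = -30.96 + 42.59 = 11.6 J/K.

ΔS_total = 11.6 J/K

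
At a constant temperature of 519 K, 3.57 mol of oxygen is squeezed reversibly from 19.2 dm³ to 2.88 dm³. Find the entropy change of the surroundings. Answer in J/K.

ΔS_surr = 56.3 J/K

For an isothermal ideal gas ΔS_gas = nR ln(V₂/V₁) = 3.57 × 8.314 × ln(2.88/19.2) = -56.3 J/K.
The process is reversible, so ΔS_surr = −ΔS_gas = 56.3 J/K and ΔS_universe = 0.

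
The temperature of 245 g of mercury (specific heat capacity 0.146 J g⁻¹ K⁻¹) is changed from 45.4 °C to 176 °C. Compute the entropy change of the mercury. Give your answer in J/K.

ΔS = 12.3 J/K

In kelvin: T₁ = 318.55 K, T₂ = 449.15 K. ΔS = ∫dQ_rev/T = m c ln(T₂/T₁) = 245 × 0.146 × ln(449.15/318.55) = 12.3 J/K.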